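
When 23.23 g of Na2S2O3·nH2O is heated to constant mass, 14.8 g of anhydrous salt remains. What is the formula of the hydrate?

Mass of water lost = 23.23 − 14.8 = 8.43 g → 8.43 / 18.02 = 0.4678 mol H2O
Molar mass of Na2S2O3 = 158.12 g/mol → mol Na2S2O3 = 14.8 / 158.12 = 0.0936
n = 0.4678 / 0.0936 = 5.00 ≈ 5 → Na2S2O3·5H2O

Na2S2O3·5H2O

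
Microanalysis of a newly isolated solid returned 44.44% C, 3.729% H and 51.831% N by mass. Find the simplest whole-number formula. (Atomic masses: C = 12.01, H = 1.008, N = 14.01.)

CHN

Assume 100 g: 44.44 g C, 3.729 g H, 51.831 g N.
C: 44.44 g ÷ 12.01 g/mol = 3.7 mol
H: 3.729 g ÷ 1.008 g/mol = 3.699 mol
N: 51.831 g ÷ 14.01 g/mol = 3.7 mol
Smallest is H at 3.699 mol; normalising gives C 1.000, H 1.000, N 1.000
Ratio ≈ 1:1:1, so the empirical formula is CHN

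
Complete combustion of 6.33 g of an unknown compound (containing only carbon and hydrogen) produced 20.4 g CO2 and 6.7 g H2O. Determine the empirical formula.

C5H8

mol C = 20.4 / 44.01 = 0.4635; mass C = 0.4635 × 12.01 = 5.567 g
mol H = 2 × (6.7 / 18.02) = 0.7436; mass H = 0.7436 × 1.008 = 0.7496 g
Ratios (÷ 0.4635): C 1.000, H 1.604
Scaling by 5: C 5.00, H 8.02 → C5H8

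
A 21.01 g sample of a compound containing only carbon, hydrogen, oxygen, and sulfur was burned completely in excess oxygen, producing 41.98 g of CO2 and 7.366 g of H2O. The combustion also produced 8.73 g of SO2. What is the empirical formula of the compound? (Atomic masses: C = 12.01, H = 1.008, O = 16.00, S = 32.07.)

mol C = 41.98 / 44.01 = 0.9539; mass C = 0.9539 × 12.01 = 11.46 g
mol H = 2 × (7.366 / 18.02) = 0.8175; mass H = 0.8175 × 1.008 = 0.8241 g
mol S = 8.73 / 64.07 = 0.1363; mass S = 4.370 g
mass O = 21.01 − (16.65) = 4.360 g → mol O = 0.2725
Ratios (÷ 0.1363): C 7.001, H 6.000, O 2.000, S 1.000
≈ 7:6:2:1 → C7H6O2S

C7H6O2S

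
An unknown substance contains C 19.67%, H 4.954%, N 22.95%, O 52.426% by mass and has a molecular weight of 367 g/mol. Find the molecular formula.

C6H18N6O12

Assume 100 g: 19.67 g C, 4.954 g H, 22.95 g N, 52.426 g O.
Moles — C: 19.67 / 12.01 = 1.638 mol; H: 4.954 / 1.008 = 4.915 mol; N: 22.95 / 14.01 = 1.638 mol; O: 52.426 / 16.00 = 3.277 mol
Divide by the smallest (1.638 mol C): C 1.000, H 3.001, N 1.000, O 2.001
≈ 1:3:1:2 → CH3NO2
Empirical-formula mass = 61.04 g/mol
n = 367 / 61.04 = 6.01 ≈ 6
Molecular formula = (CH3NO2)×6 = C6H18N6O12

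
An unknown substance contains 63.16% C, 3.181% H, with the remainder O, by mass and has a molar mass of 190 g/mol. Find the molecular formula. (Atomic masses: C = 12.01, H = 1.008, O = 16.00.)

Assume 100 g: 63.16 g C, 3.181 g H, 33.659 g O.
n(C) = 63.16/12.01 = 5.259, n(H) = 3.181/1.008 = 3.156, n(O) = 33.659/16.00 = 2.104
Smallest is O at 2.104 mol; normalising gives C 2.500, H 1.500, O 1.000
Multiply by 2: C 5.00, H 3.00, O 2.00 → C5H3O2
Empirical-formula mass = 95.07 g/mol
n = 190 / 95.07 = 2.00 ≈ 2
Molecular formula = (C5H3O2)×2 = C10H6O4

C10H6O4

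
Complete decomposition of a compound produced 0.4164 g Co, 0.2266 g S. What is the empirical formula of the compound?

Moles — Co: 0.4164 / 58.93 = 0.007066 mol; S: 0.2266 / 32.07 = 0.007066 mol
Divide by the smallest (0.007066 mol S): Co 1.000, S 1.000
→ CoS

CoS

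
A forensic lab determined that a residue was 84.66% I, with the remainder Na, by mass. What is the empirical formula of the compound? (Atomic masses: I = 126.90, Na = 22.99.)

INa

Assume 100 g: 84.66 g I, 15.34 g Na.
I: 84.66 g ÷ 126.90 g/mol = 0.6671 mol
Na: 15.34 g ÷ 22.99 g/mol = 0.6672 mol
Smallest is I at 0.6671 mol; normalising gives I 1.000, Na 1.000
→ INa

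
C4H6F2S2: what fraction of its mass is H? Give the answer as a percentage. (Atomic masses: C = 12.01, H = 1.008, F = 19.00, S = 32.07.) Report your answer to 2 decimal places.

3.87%

Molar mass = 4(12.01) + 6(1.008) + 2(19.00) + 2(32.07) = 156.228 g/mol
Mass of H per mole = 6 × 1.008 = 6.048 g
% H = 6.048 / 156.228 × 100 = 3.87%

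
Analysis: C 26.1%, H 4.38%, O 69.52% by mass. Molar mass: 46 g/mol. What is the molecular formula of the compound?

Assume 100 g: 26.1 g C, 4.38 g H, 69.52 g O.
C: 26.1 g ÷ 12.01 g/mol = 2.173 mol
H: 4.38 g ÷ 1.008 g/mol = 4.345 mol
O: 69.52 g ÷ 16.00 g/mol = 4.345 mol
Smallest is C at 2.173 mol; normalising gives C 1.000, H 1.999, O 1.999
Ratio ≈ 1:2:2, so the empirical formula is CH2O2
Empirical-formula mass = 46.03 g/mol
n = 46 / 46.03 = 1.00 ≈ 1
Molecular formula = empirical formula = CH2O2

CH2O2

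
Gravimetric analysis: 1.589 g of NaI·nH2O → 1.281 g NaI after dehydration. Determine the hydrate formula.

Mass of water lost = 1.589 − 1.281 = 0.308 g → 0.308 / 18.02 = 0.01709 mol H2O
Molar mass of NaI = 149.89 g/mol → mol NaI = 1.281 / 149.89 = 0.008546
n = 0.01709 / 0.008546 = 2.00 ≈ 2 → NaI·2H2O

NaI·2H2O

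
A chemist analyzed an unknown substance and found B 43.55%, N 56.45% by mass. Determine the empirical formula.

BN

Assume 100 g: 43.55 g B, 56.45 g N.
n(B) = 43.55/10.81 = 4.029, n(N) = 56.45/14.01 = 4.029
Smallest is B at 4.029 mol; normalising gives B 1.000, N 1.000
≈ 1:1 → BN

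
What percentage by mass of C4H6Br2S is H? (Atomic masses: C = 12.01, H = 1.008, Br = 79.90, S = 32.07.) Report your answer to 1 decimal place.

Molar mass = 4(12.01) + 6(1.008) + 2(79.90) + 1(32.07) = 245.958 g/mol
Mass of H per mole = 6 × 1.008 = 6.048 g
% H = 6.048 / 245.958 × 100 = 2.5%

2.5%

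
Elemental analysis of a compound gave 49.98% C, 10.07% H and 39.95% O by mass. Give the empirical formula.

C5H12O3

Assume 100 g: 49.98 g C, 10.07 g H, 39.95 g O.
Moles — C: 49.98 / 12.01 = 4.162 mol; H: 10.07 / 1.008 = 9.99 mol; O: 39.95 / 16.00 = 2.497 mol
Divide by the smallest (2.497 mol O): C 1.667, H 4.001, O 1.000
×3: C 5.00, H 12.00, O 3.00 → C5H12O3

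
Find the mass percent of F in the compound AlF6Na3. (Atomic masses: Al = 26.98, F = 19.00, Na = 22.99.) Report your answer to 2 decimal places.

Molar mass = 1(26.98) + 6(19.00) + 3(22.99) = 209.950 g/mol
Mass of F per mole = 6 × 19.00 = 114.000 g
% F = 114.000 / 209.950 × 100 = 54.30%

54.30%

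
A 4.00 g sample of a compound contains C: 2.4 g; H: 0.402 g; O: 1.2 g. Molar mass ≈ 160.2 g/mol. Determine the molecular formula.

n(C) = 2.4/12.01 = 0.1998, n(H) = 0.402/1.008 = 0.3988, n(O) = 1.2/16.00 = 0.075
Smallest is O at 0.075 mol; normalising gives C 2.664, H 5.317, O 1.000
Multiply by 3: C 7.99, H 15.95, O 3.00 → C8H16O3
Empirical-formula mass = 160.21 g/mol
n = 160.2 / 160.21 = 1.00 ≈ 1
Molecular formula = empirical formula = C8H16O3

C8H16O3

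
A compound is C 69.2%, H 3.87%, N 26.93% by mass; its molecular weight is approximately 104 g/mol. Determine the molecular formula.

C6H4N2

Assume 100 g: 69.2 g C, 3.87 g H, 26.93 g N.
Moles — C: 69.2 / 12.01 = 5.762 mol; H: 3.87 / 1.008 = 3.839 mol; N: 26.93 / 14.01 = 1.922 mol
Ratios (÷ 1.922): C 2.998, H 1.997, N 1.000
→ C3H2N
Empirical-formula mass = 52.06 g/mol
n = 104 / 52.06 = 2.00 ≈ 2
Molecular formula = (C3H2N)×2 = C6H4N2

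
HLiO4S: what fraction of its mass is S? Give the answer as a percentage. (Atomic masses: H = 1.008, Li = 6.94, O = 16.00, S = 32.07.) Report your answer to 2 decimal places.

Molar mass = 1(1.008) + 1(6.94) + 4(16.00) + 1(32.07) = 104.018 g/mol
Mass of S per mole = 1 × 32.07 = 32.070 g
% S = 32.070 / 104.018 × 100 = 30.83%

30.83%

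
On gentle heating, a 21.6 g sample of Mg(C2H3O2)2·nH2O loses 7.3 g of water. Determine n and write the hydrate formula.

Mass of anhydrous Mg(C2H3O2)2 = 21.6 − 7.3 = 14.3 g
mol H2O = 7.3 / 18.02 = 0.4051
Molar mass of Mg(C2H3O2)2 = 142.40 g/mol → mol Mg(C2H3O2)2 = 14.3 / 142.40 = 0.1004
n = 0.4051 / 0.1004 = 4.03 ≈ 4 → Mg(C2H3O2)2·4H2O

Mg(C2H3O2)2·4H2O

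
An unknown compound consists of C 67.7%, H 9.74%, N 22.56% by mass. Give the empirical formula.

Assume 100 g: 67.7 g C, 9.74 g H, 22.56 g N.
n(C) = 67.7/12.01 = 5.637, n(H) = 9.74/1.008 = 9.663, n(N) = 22.56/14.01 = 1.61
Ratios (÷ 1.61): C 3.501, H 6.001, N 1.000
Scaling by 2: C 7.00, H 12.00, N 2.00 → C7H12N2

C7H12N2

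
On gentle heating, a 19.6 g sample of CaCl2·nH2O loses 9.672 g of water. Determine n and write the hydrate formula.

Mass of anhydrous CaCl2 = 19.6 − 9.672 = 9.928 g
mol H2O = 9.672 / 18.02 = 0.5367
Molar mass of CaCl2 = 110.98 g/mol → mol CaCl2 = 9.928 / 110.98 = 0.08946
n = 0.5367 / 0.08946 = 6.00 ≈ 6 → CaCl2·6H2O

CaCl2·6H2O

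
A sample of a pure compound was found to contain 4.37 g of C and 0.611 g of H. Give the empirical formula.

n(C) = 4.37/12.01 = 0.3639, n(H) = 0.611/1.008 = 0.6062
Divide by the smallest (0.3639 mol C): C 1.000, H 1.666
×3: C 3.00, H 5.00 → C3H5

C3H5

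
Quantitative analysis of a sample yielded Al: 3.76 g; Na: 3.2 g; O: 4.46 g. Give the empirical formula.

n(Al) = 3.76/26.98 = 0.1394, n(Na) = 3.2/22.99 = 0.1392, n(O) = 4.46/16.00 = 0.2787
Divide by the smallest (0.1392 mol Na): Al 1.001, Na 1.000, O 2.003
≈ 1:1:2 → AlNaO2

AlNaO2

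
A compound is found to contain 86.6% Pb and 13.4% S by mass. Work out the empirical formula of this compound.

PbS

Assume 100 g: 86.6 g Pb, 13.4 g S.
Pb: 86.6 g ÷ 207.2 g/mol = 0.418 mol
S: 13.4 g ÷ 32.07 g/mol = 0.4178 mol
Divide by the smallest (0.4178 mol S): Pb 1.000, S 1.000
Ratio ≈ 1:1, so the empirical formula is PbS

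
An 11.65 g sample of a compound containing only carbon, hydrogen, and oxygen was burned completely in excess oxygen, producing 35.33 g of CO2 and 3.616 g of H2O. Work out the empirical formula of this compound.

C8H4O

mol C = 35.33 / 44.01 = 0.8028; mass C = 0.8028 × 12.01 = 9.641 g
mol H = 2 × (3.616 / 18.02) = 0.4013; mass H = 0.4013 × 1.008 = 0.4045 g
mass O = 11.65 − (10.05) = 1.604 g → mol O = 0.1003
Smallest is O at 0.1003 mol; normalising gives C 8.007, H 4.003, O 1.000
→ C8H4O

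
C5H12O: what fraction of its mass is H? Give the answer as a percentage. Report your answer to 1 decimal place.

13.7%

Molar mass = 5(12.01) + 12(1.008) + 1(16.00) = 88.146 g/mol
Mass of H per mole = 12 × 1.008 = 12.096 g
% H = 12.096 / 88.146 × 100 = 13.7%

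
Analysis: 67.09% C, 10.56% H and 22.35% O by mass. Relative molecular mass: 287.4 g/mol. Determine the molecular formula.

C16H30O4

Assume 100 g: 67.09 g C, 10.56 g H, 22.35 g O.
Moles — C: 67.09 / 12.01 = 5.586 mol; H: 10.56 / 1.008 = 10.48 mol; O: 22.35 / 16.00 = 1.397 mol
Divide by the smallest (1.397 mol O): C 3.999, H 7.500, O 1.000
×2: C 8.00, H 15.00, O 2.00 → C8H15O2
Empirical-formula mass = 143.20 g/mol
n = 287.4 / 143.20 = 2.01 ≈ 2
Molecular formula = (C8H15O2)×2 = C16H30O4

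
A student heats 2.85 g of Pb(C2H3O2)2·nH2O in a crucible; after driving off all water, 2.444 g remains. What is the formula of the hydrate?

Mass of water lost = 2.85 − 2.444 = 0.406 g → 0.406 / 18.02 = 0.02253 mol H2O
Molar mass of Pb(C2H3O2)2 = 325.29 g/mol → mol Pb(C2H3O2)2 = 2.444 / 325.29 = 0.007513
n = 0.02253 / 0.007513 = 3.00 ≈ 3 → Pb(C2H3O2)2·3H2O

Pb(C2H3O2)2·3H2O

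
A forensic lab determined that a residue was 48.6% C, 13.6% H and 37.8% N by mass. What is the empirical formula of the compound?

C3H10N2

Assume 100 g: 48.6 g C, 13.6 g H, 37.8 g N.
C: 48.6 g ÷ 12.01 g/mol = 4.047 mol
H: 13.6 g ÷ 1.008 g/mol = 13.49 mol
N: 37.8 g ÷ 14.01 g/mol = 2.698 mol
Ratios (÷ 2.698): C 1.500, H 5.001, N 1.000
Multiply by 2: C 3.00, H 10.00, N 2.00 → C3H10N2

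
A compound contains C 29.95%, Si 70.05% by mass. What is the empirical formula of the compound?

CSi

Assume 100 g: 29.95 g C, 70.05 g Si.
C: 29.95 g ÷ 12.01 g/mol = 2.494 mol
Si: 70.05 g ÷ 28.09 g/mol = 2.494 mol
Smallest is C at 2.494 mol; normalising gives C 1.000, Si 1.000
Ratio ≈ 1:1, so the empirical formula is CSi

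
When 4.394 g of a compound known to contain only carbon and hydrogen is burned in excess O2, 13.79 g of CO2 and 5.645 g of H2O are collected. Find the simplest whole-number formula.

CH2

mol C = 13.79 / 44.01 = 0.3133; mass C = 0.3133 × 12.01 = 3.763 g
mol H = 2 × (5.645 / 18.02) = 0.6265; mass H = 0.6265 × 1.008 = 0.6315 g
Ratios (÷ 0.3133): C 1.000, H 2.000
→ CH2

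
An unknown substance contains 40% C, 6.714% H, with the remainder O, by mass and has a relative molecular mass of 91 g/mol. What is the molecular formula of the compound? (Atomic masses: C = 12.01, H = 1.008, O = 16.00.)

C3H6O3

Assume 100 g: 40 g C, 6.714 g H, 53.286 g O.
n(C) = 40/12.01 = 3.331, n(H) = 6.714/1.008 = 6.661, n(O) = 53.286/16.00 = 3.33
Ratios (÷ 3.33): C 1.000, H 2.000, O 1.000
→ CH2O
Empirical-formula mass = 30.03 g/mol
n = 91 / 30.03 = 3.03 ≈ 3
Molecular formula = (CH2O)×3 = C3H6O3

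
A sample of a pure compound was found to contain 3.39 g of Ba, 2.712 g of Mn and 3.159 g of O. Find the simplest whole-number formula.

BaMn2O8

n(Ba) = 3.39/137.33 = 0.02469, n(Mn) = 2.712/54.94 = 0.04936, n(O) = 3.159/16.00 = 0.1974
Divide by the smallest (0.02469 mol Ba): Ba 1.000, Mn 2.000, O 7.998
Ratio ≈ 1:2:8, so the empirical formula is BaMn2O8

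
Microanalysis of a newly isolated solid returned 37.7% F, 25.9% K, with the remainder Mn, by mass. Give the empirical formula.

Assume 100 g: 37.7 g F, 25.9 g K, 36.4 g Mn.
Moles — F: 37.7 / 19.00 = 1.984 mol; K: 25.9 / 39.10 = 0.6624 mol; Mn: 36.4 / 54.94 = 0.6625 mol
Divide by the smallest (0.6624 mol K): F 2.995, K 1.000, Mn 1.000
→ F3KMn

F3KMn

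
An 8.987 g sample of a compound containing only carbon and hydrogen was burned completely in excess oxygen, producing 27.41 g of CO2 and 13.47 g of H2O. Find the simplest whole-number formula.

C5H12

mol C = 27.41 / 44.01 = 0.6228; mass C = 0.6228 × 12.01 = 7.480 g
mol H = 2 × (13.47 / 18.02) = 1.495; mass H = 1.495 × 1.008 = 1.507 g
Ratios (÷ 0.6228): C 1.000, H 2.400
×5: C 5.00, H 12.00 → C5H12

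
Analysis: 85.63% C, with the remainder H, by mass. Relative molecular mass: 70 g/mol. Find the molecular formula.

Assume 100 g: 85.63 g C, 14.37 g H.
n(C) = 85.63/12.01 = 7.13, n(H) = 14.37/1.008 = 14.26
Ratios (÷ 7.13): C 1.000, H 1.999
≈ 1:2 → CH2
Empirical-formula mass = 14.03 g/mol
n = 70 / 14.03 = 4.99 ≈ 5
Molecular formula = (CH2)×5 = C5H10

C5H10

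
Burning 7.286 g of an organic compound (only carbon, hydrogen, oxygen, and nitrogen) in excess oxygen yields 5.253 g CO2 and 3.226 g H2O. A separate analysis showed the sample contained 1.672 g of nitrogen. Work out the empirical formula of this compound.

mol C = 5.253 / 44.01 = 0.1194; mass C = 0.1194 × 12.01 = 1.434 g
mol H = 2 × (3.226 / 18.02) = 0.3580; mass H = 0.3580 × 1.008 = 0.3609 g
mol N = 1.672 / 14.01 = 0.1193
mass O = 7.286 − (3.466) = 3.820 g → mol O = 0.2387
Ratios (÷ 0.1193): C 1.000, H 3.000, N 1.000, O 2.000
→ CH3NO2

CH3NO2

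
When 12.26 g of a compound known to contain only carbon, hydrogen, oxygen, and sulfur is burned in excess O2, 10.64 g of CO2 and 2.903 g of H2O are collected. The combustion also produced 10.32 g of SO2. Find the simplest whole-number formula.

C3H4O3S2

mol C = 10.64 / 44.01 = 0.2418; mass C = 0.2418 × 12.01 = 2.904 g
mol H = 2 × (2.903 / 18.02) = 0.3222; mass H = 0.3222 × 1.008 = 0.3248 g
mol S = 10.32 / 64.07 = 0.1611; mass S = 5.166 g
mass O = 12.26 − (8.394) = 3.866 g → mol O = 0.2416
Smallest is S at 0.1611 mol; normalising gives C 1.501, H 2.000, O 1.500, S 1.000
Multiply by 2: C 3.00, H 4.00, O 3.00, S 2.00 → C3H4O3S2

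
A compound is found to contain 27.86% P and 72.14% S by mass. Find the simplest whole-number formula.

Assume 100 g: 27.86 g P, 72.14 g S.
P: 27.86 g ÷ 30.97 g/mol = 0.8996 mol
S: 72.14 g ÷ 32.07 g/mol = 2.249 mol
Ratios (÷ 0.8996): P 1.000, S 2.501
×2: P 2.00, S 5.00 → P2S5

P2S5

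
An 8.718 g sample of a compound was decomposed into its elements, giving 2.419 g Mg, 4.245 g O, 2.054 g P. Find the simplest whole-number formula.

Moles — Mg: 2.419 / 24.31 = 0.09951 mol; O: 4.245 / 16.00 = 0.2653 mol; P: 2.054 / 30.97 = 0.06632 mol
Ratios (÷ 0.06632): Mg 1.500, O 4.000, P 1.000
×2: Mg 3.00, O 8.00, P 2.00 → Mg3O8P2

Mg3O8P2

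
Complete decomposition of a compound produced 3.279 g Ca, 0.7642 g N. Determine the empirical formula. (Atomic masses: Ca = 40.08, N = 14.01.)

Ca3N2

Ca: 3.279 g ÷ 40.08 g/mol = 0.08181 mol
N: 0.7642 g ÷ 14.01 g/mol = 0.05455 mol
Smallest is N at 0.05455 mol; normalising gives Ca 1.500, N 1.000
×2: Ca 3.00, N 2.00 → Ca3N2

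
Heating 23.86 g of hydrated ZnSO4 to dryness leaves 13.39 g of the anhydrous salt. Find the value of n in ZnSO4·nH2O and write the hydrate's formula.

Mass of water lost = 23.86 − 13.39 = 10.47 g → 10.47 / 18.02 = 0.581 mol H2O
Molar mass of ZnSO4 = 161.45 g/mol → mol ZnSO4 = 13.39 / 161.45 = 0.08294
n = 0.581 / 0.08294 = 7.01 ≈ 7 → ZnSO4·7H2O

ZnSO4·7H2O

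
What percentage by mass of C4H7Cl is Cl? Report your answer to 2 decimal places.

Molar mass = 4(12.01) + 7(1.008) + 1(35.45) = 90.546 g/mol
Mass of Cl per mole = 1 × 35.45 = 35.450 g
% Cl = 35.450 / 90.546 × 100 = 39.15%

39.15%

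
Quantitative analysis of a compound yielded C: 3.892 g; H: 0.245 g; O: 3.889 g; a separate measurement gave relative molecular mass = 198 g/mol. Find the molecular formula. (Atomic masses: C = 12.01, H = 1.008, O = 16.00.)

n(C) = 3.892/12.01 = 0.3241, n(H) = 0.245/1.008 = 0.2431, n(O) = 3.889/16.00 = 0.2431
Smallest is H at 0.2431 mol; normalising gives C 1.333, H 1.000, O 1.000
Scaling by 3: C 4.00, H 3.00, O 3.00 → C4H3O3
Empirical-formula mass = 99.06 g/mol
n = 198 / 99.06 = 2.00 ≈ 2
Molecular formula = (C4H3O3)×2 = C8H6O6

C8H6O6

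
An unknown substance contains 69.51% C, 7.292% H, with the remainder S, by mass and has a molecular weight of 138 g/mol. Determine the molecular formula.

C8H10S

Assume 100 g: 69.51 g C, 7.292 g H, 23.198 g S.
n(C) = 69.51/12.01 = 5.788, n(H) = 7.292/1.008 = 7.234, n(S) = 23.198/32.07 = 0.7234
Divide by the smallest (0.7234 mol S): C 8.001, H 10.001, S 1.000
→ C8H10S
Empirical-formula mass = 138.23 g/mol
n = 138 / 138.23 = 1.00 ≈ 1
Molecular formula = empirical formula = C8H10S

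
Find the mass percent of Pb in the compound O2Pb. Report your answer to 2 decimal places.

86.62%

Molar mass = 2(16.00) + 1(207.2) = 239.200 g/mol
Mass of Pb per mole = 1 × 207.2 = 207.200 g
% Pb = 207.200 / 239.200 × 100 = 86.62%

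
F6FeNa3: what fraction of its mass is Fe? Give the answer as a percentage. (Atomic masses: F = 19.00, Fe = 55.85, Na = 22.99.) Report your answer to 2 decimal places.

Molar mass = 6(19.00) + 1(55.85) + 3(22.99) = 238.820 g/mol
Mass of Fe per mole = 1 × 55.85 = 55.850 g
% Fe = 55.850 / 238.820 × 100 = 23.39%

23.39%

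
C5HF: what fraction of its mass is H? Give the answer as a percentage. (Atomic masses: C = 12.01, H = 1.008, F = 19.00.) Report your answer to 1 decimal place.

1.3%

Molar mass = 5(12.01) + 1(1.008) + 1(19.00) = 80.058 g/mol
Mass of H per mole = 1 × 1.008 = 1.008 g
% H = 1.008 / 80.058 × 100 = 1.3%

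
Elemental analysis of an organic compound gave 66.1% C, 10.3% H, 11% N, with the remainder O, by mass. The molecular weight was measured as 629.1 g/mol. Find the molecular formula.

C35H65N5O5

Assume 100 g: 66.1 g C, 10.3 g H, 11 g N, 12.6 g O.
C: 66.1 g ÷ 12.01 g/mol = 5.504 mol
H: 10.3 g ÷ 1.008 g/mol = 10.22 mol
N: 11 g ÷ 14.01 g/mol = 0.7852 mol
O: 12.6 g ÷ 16.00 g/mol = 0.7875 mol
Smallest is N at 0.7852 mol; normalising gives C 7.010, H 13.014, N 1.000, O 1.003
≈ 7:13:1:1 → C7H13NO
Empirical-formula mass = 127.18 g/mol
n = 629.1 / 127.18 = 4.95 ≈ 5
Molecular formula = (C7H13NO)×5 = C35H65N5O5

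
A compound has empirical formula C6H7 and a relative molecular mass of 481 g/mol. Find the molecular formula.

C36H42

Empirical-formula mass = 79.12 g/mol
n = 481 / 79.12 = 6.08 ≈ 6
Molecular formula = (C6H7)6 = C36H42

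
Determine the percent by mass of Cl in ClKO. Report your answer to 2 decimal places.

Molar mass = 1(35.45) + 1(39.10) + 1(16.00) = 90.550 g/mol
Mass of Cl per mole = 1 × 35.45 = 35.450 g
% Cl = 35.450 / 90.550 × 100 = 39.15%

39.15%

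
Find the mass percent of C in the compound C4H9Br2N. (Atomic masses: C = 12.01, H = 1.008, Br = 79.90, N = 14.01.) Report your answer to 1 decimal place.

Molar mass = 4(12.01) + 9(1.008) + 2(79.90) + 1(14.01) = 230.922 g/mol
Mass of C per mole = 4 × 12.01 = 48.040 g
% C = 48.040 / 230.922 × 100 = 20.8%

20.8%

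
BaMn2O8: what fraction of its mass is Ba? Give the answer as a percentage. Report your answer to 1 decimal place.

Molar mass = 1(137.33) + 2(54.94) + 8(16.00) = 375.210 g/mol
Mass of Ba per mole = 1 × 137.33 = 137.330 g
% Ba = 137.330 / 375.210 × 100 = 36.6%

36.6%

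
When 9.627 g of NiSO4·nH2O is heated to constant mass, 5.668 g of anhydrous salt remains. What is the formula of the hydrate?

Mass of water lost = 9.627 − 5.668 = 3.959 g → 3.959 / 18.02 = 0.2197 mol H2O
Molar mass of NiSO4 = 154.76 g/mol → mol NiSO4 = 5.668 / 154.76 = 0.03662
n = 0.2197 / 0.03662 = 6.00 ≈ 6 → NiSO4·6H2O

NiSO4·6H2O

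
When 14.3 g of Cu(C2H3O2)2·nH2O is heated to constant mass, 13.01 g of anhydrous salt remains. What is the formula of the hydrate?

Mass of water lost = 14.3 − 13.01 = 1.29 g → 1.29 / 18.02 = 0.07159 mol H2O
Molar mass of Cu(C2H3O2)2 = 181.64 g/mol → mol Cu(C2H3O2)2 = 13.01 / 181.64 = 0.07163
n = 0.07159 / 0.07163 = 1.00 ≈ 1 → Cu(C2H3O2)2·H2O

Cu(C2H3O2)2·H2O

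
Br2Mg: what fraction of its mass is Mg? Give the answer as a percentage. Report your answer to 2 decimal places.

13.20%

Molar mass = 2(79.90) + 1(24.31) = 184.110 g/mol
Mass of Mg per mole = 1 × 24.31 = 24.310 g
% Mg = 24.310 / 184.110 × 100 = 13.20%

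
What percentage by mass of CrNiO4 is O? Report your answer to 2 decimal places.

Molar mass = 1(52.00) + 1(58.69) + 4(16.00) = 174.690 g/mol
Mass of O per mole = 4 × 16.00 = 64.000 g
% O = 64.000 / 174.690 × 100 = 36.64%

36.64%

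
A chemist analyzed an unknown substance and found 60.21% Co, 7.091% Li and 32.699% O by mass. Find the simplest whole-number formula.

Assume 100 g: 60.21 g Co, 7.091 g Li, 32.699 g O.
n(Co) = 60.21/58.93 = 1.022, n(Li) = 7.091/6.94 = 1.022, n(O) = 32.699/16.00 = 2.044
Divide by the smallest (1.022 mol Co): Co 1.000, Li 1.000, O 2.000
Ratio ≈ 1:1:2, so the empirical formula is CoLiO2

CoLiO2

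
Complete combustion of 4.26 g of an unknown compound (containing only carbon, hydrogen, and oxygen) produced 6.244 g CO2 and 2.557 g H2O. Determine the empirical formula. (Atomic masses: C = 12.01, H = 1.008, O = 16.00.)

CH2O

mol C = 6.244 / 44.01 = 0.1419; mass C = 0.1419 × 12.01 = 1.704 g
mol H = 2 × (2.557 / 18.02) = 0.2838; mass H = 0.2838 × 1.008 = 0.2861 g
mass O = 4.26 − (1.990) = 2.270 g → mol O = 0.1419
Smallest is O at 0.1419 mol; normalising gives C 1.000, H 2.000, O 1.000
→ CH2O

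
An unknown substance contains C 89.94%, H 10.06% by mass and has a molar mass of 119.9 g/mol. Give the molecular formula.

C9H12

Assume 100 g: 89.94 g C, 10.06 g H.
Moles — C: 89.94 / 12.01 = 7.489 mol; H: 10.06 / 1.008 = 9.98 mol
Divide by the smallest (7.489 mol C): C 1.000, H 1.333
Multiply by 3: C 3.00, H 4.00 → C3H4
Empirical-formula mass = 40.06 g/mol
n = 119.9 / 40.06 = 2.99 ≈ 3
Molecular formula = (C3H4)×3 = C9H12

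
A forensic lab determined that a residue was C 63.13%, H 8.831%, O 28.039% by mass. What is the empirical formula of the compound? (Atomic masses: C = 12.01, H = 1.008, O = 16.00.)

Assume 100 g: 63.13 g C, 8.831 g H, 28.039 g O.
Moles — C: 63.13 / 12.01 = 5.256 mol; H: 8.831 / 1.008 = 8.761 mol; O: 28.039 / 16.00 = 1.752 mol
Smallest is O at 1.752 mol; normalising gives C 3.000, H 4.999, O 1.000
→ C3H5O

C3H5O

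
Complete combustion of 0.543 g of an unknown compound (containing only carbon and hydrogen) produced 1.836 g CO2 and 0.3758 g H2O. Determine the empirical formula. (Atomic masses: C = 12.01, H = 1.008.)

mol C = 1.836 / 44.01 = 0.04172; mass C = 0.04172 × 12.01 = 0.5010 g
mol H = 2 × (0.3758 / 18.02) = 0.04171; mass H = 0.04171 × 1.008 = 0.04204 g
Divide by the smallest (0.04171 mol H): C 1.000, H 1.000
→ CH

CH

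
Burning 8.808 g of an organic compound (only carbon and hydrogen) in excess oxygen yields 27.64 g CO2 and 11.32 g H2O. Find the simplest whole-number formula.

mol C = 27.64 / 44.01 = 0.6280; mass C = 0.6280 × 12.01 = 7.543 g
mol H = 2 × (11.32 / 18.02) = 1.256; mass H = 1.256 × 1.008 = 1.266 g
Ratios (÷ 0.628): C 1.000, H 2.000
≈ 1:2 → CH2

CH2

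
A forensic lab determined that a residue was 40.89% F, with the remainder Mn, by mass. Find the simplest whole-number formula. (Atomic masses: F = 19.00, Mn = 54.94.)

F2Mn

Assume 100 g: 40.89 g F, 59.11 g Mn.
Moles — F: 40.89 / 19.00 = 2.152 mol; Mn: 59.11 / 54.94 = 1.076 mol
Divide by the smallest (1.076 mol Mn): F 2.000, Mn 1.000
≈ 2:1 → F2Mn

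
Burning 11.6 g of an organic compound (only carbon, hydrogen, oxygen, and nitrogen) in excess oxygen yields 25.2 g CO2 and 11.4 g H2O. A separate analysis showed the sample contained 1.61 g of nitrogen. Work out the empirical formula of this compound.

C5H11NO

mol C = 25.2 / 44.01 = 0.5726; mass C = 0.5726 × 12.01 = 6.877 g
mol H = 2 × (11.4 / 18.02) = 1.265; mass H = 1.265 × 1.008 = 1.275 g
mol N = 1.61 / 14.01 = 0.1149
mass O = 11.6 − (9.762) = 1.838 g → mol O = 0.1149
Ratios (÷ 0.1149): C 4.985, H 11.016, N 1.001, O 1.000
≈ 5:11:1:1 → C5H11NO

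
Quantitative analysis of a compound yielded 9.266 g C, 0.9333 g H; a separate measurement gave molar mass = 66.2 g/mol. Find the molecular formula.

C5H6

C: 9.266 g ÷ 12.01 g/mol = 0.7715 mol
H: 0.9333 g ÷ 1.008 g/mol = 0.9259 mol
Ratios (÷ 0.7715): C 1.000, H 1.200
Multiply by 5: C 5.00, H 6.00 → C5H6
Empirical-formula mass = 66.10 g/mol
n = 66.2 / 66.10 = 1.00 ≈ 1
Molecular formula = empirical formula = C5H6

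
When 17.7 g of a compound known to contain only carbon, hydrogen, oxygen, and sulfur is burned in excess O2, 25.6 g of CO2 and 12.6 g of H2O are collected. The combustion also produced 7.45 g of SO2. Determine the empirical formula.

mol C = 25.6 / 44.01 = 0.5817; mass C = 0.5817 × 12.01 = 6.986 g
mol H = 2 × (12.6 / 18.02) = 1.398; mass H = 1.398 × 1.008 = 1.410 g
mol S = 7.45 / 64.07 = 0.1163; mass S = 3.729 g
mass O = 17.7 − (12.12) = 5.575 g → mol O = 0.3485
Ratios (÷ 0.1163): C 5.002, H 12.027, O 2.997, S 1.000
Ratio ≈ 5:12:3:1, so the empirical formula is C5H12O3S

C5H12O3S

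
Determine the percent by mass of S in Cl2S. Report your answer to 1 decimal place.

Molar mass = 2(35.45) + 1(32.07) = 102.970 g/mol
Mass of S per mole = 1 × 32.07 = 32.070 g
% S = 32.070 / 102.970 × 100 = 31.1%

31.1%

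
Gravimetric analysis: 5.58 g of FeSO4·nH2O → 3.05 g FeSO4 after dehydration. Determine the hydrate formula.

Mass of water lost = 5.58 − 3.05 = 2.53 g → 2.53 / 18.02 = 0.1404 mol H2O
Molar mass of FeSO4 = 151.92 g/mol → mol FeSO4 = 3.05 / 151.92 = 0.02008
n = 0.1404 / 0.02008 = 6.99 ≈ 7 → FeSO4·7H2O

FeSO4·7H2O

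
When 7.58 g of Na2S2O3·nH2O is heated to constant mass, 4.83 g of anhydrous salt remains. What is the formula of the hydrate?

Na2S2O3·5H2O

Mass of water lost = 7.58 − 4.83 = 2.75 g → 2.75 / 18.02 = 0.1526 mol H2O
Molar mass of Na2S2O3 = 158.12 g/mol → mol Na2S2O3 = 4.83 / 158.12 = 0.03055
n = 0.1526 / 0.03055 = 5.00 ≈ 5 → Na2S2O3·5H2O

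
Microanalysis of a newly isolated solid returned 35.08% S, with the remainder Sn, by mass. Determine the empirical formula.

Assume 100 g: 35.08 g S, 64.92 g Sn.
n(S) = 35.08/32.07 = 1.094, n(Sn) = 64.92/118.71 = 0.5469
Smallest is Sn at 0.5469 mol; normalising gives S 2.000, Sn 1.000
→ S2Sn

S2Sn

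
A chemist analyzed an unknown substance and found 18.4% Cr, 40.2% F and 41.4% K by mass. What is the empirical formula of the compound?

CrF6K3

Assume 100 g: 18.4 g Cr, 40.2 g F, 41.4 g K.
Moles — Cr: 18.4 / 52.00 = 0.3538 mol; F: 40.2 / 19.00 = 2.116 mol; K: 41.4 / 39.10 = 1.059 mol
Ratios (÷ 0.3538): Cr 1.000, F 5.979, K 2.992
→ CrF6K3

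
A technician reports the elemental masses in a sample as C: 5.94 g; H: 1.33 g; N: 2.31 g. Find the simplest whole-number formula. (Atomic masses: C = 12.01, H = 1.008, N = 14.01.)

C: 5.94 g ÷ 12.01 g/mol = 0.4946 mol
H: 1.33 g ÷ 1.008 g/mol = 1.319 mol
N: 2.31 g ÷ 14.01 g/mol = 0.1649 mol
Smallest is N at 0.1649 mol; normalising gives C 3.000, H 8.002, N 1.000
Ratio ≈ 3:8:1, so the empirical formula is C3H8N

C3H8N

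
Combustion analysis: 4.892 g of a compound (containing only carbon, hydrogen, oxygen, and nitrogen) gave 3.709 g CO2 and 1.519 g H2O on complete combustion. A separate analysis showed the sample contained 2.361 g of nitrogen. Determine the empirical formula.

CH2N2O

mol C = 3.709 / 44.01 = 0.08428; mass C = 0.08428 × 12.01 = 1.012 g
mol H = 2 × (1.519 / 18.02) = 0.1686; mass H = 0.1686 × 1.008 = 0.1699 g
mol N = 2.361 / 14.01 = 0.1685
mass O = 4.892 − (3.543) = 1.349 g → mol O = 0.08431
Smallest is C at 0.08428 mol; normalising gives C 1.000, H 2.000, N 2.000, O 1.000
Ratio ≈ 1:2:2:1, so the empirical formula is CH2N2O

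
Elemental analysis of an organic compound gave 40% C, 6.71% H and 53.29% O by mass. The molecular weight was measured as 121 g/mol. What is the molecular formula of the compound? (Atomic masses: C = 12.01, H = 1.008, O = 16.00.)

C4H8O4

Assume 100 g: 40 g C, 6.71 g H, 53.29 g O.
Moles — C: 40 / 12.01 = 3.331 mol; H: 6.71 / 1.008 = 6.657 mol; O: 53.29 / 16.00 = 3.331 mol
Ratios (÷ 3.331): C 1.000, H 1.999, O 1.000
→ CH2O
Empirical-formula mass = 30.03 g/mol
n = 121 / 30.03 = 4.03 ≈ 4
Molecular formula = (CH2O)×4 = C4H8O4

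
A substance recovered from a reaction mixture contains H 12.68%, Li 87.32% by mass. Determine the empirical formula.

HLi

Assume 100 g: 12.68 g H, 87.32 g Li.
Moles — H: 12.68 / 1.008 = 12.58 mol; Li: 87.32 / 6.94 = 12.58 mol
Divide by the smallest (12.58 mol H): H 1.000, Li 1.000
Ratio ≈ 1:1, so the empirical formula is HLi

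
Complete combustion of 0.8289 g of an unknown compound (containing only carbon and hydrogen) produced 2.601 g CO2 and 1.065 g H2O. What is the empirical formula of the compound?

CH2

mol C = 2.601 / 44.01 = 0.05910; mass C = 0.05910 × 12.01 = 0.7098 g
mol H = 2 × (1.065 / 18.02) = 0.1182; mass H = 0.1182 × 1.008 = 0.1191 g
Smallest is C at 0.0591 mol; normalising gives C 1.000, H 2.000
→ CH2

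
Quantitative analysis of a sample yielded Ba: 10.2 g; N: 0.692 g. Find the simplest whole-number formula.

Ba3N2

Ba: 10.2 g ÷ 137.33 g/mol = 0.07427 mol
N: 0.692 g ÷ 14.01 g/mol = 0.04939 mol
Ratios (÷ 0.04939): Ba 1.504, N 1.000
Multiply by 2: Ba 3.01, N 2.00 → Ba3N2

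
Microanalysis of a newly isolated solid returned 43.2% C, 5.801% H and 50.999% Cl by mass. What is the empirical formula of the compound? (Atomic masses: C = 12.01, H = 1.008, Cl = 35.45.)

C5H8Cl2

Assume 100 g: 43.2 g C, 5.801 g H, 50.999 g Cl.
C: 43.2 g ÷ 12.01 g/mol = 3.597 mol
H: 5.801 g ÷ 1.008 g/mol = 5.755 mol
Cl: 50.999 g ÷ 35.45 g/mol = 1.439 mol
Ratios (÷ 1.439): C 2.500, H 4.000, Cl 1.000
Multiply by 2: C 5.00, H 8.00, Cl 2.00 → C5H8Cl2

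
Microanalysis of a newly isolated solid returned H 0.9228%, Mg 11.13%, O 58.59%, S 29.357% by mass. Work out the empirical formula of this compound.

H2MgO8S2

Assume 100 g: 0.9228 g H, 11.13 g Mg, 58.59 g O, 29.357 g S.
H: 0.9228 g ÷ 1.008 g/mol = 0.9155 mol
Mg: 11.13 g ÷ 24.31 g/mol = 0.4578 mol
O: 58.59 g ÷ 16.00 g/mol = 3.662 mol
S: 29.357 g ÷ 32.07 g/mol = 0.9154 mol
Ratios (÷ 0.4578): H 2.000, Mg 1.000, O 7.998, S 1.999
→ H2MgO8S2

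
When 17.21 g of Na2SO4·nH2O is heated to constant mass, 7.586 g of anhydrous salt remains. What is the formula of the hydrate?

Na2SO4·10H2O

Mass of water lost = 17.21 − 7.586 = 9.624 g → 9.624 / 18.02 = 0.5341 mol H2O
Molar mass of Na2SO4 = 142.05 g/mol → mol Na2SO4 = 7.586 / 142.05 = 0.0534
n = 0.5341 / 0.0534 = 10.00 ≈ 10 → Na2SO4·10H2O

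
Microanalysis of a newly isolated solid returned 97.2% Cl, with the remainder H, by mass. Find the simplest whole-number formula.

ClH

Assume 100 g: 97.2 g Cl, 2.8 g H.
Moles — Cl: 97.2 / 35.45 = 2.742 mol; H: 2.8 / 1.008 = 2.778 mol
Divide by the smallest (2.742 mol Cl): Cl 1.000, H 1.013
→ ClH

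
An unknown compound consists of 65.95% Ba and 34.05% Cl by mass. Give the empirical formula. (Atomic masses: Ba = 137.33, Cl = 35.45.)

Assume 100 g: 65.95 g Ba, 34.05 g Cl.
Ba: 65.95 g ÷ 137.33 g/mol = 0.4802 mol
Cl: 34.05 g ÷ 35.45 g/mol = 0.9605 mol
Ratios (÷ 0.4802): Ba 1.000, Cl 2.000
Ratio ≈ 1:2, so the empirical formula is BaCl2

BaCl2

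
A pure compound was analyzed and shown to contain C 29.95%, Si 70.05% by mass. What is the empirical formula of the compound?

Assume 100 g: 29.95 g C, 70.05 g Si.
Moles — C: 29.95 / 12.01 = 2.494 mol; Si: 70.05 / 28.09 = 2.494 mol
Smallest is C at 2.494 mol; normalising gives C 1.000, Si 1.000
→ CSi

CSi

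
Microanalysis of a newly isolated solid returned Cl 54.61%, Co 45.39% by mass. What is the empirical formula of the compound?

Assume 100 g: 54.61 g Cl, 45.39 g Co.
Moles — Cl: 54.61 / 35.45 = 1.54 mol; Co: 45.39 / 58.93 = 0.7702 mol
Divide by the smallest (0.7702 mol Co): Cl 2.000, Co 1.000
≈ 2:1 → Cl2Co

Cl2Co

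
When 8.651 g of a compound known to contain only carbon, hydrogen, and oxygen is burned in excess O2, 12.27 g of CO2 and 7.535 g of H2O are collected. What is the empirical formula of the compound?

CH3O

mol C = 12.27 / 44.01 = 0.2788; mass C = 0.2788 × 12.01 = 3.348 g
mol H = 2 × (7.535 / 18.02) = 0.8363; mass H = 0.8363 × 1.008 = 0.8430 g
mass O = 8.651 − (4.191) = 4.460 g → mol O = 0.2787
Divide by the smallest (0.2787 mol O): C 1.000, H 3.000, O 1.000
≈ 1:3:1 → CH3O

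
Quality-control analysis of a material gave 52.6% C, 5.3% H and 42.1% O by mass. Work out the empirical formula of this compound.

C5H6O3

Assume 100 g: 52.6 g C, 5.3 g H, 42.1 g O.
Moles — C: 52.6 / 12.01 = 4.38 mol; H: 5.3 / 1.008 = 5.258 mol; O: 42.1 / 16.00 = 2.631 mol
Divide by the smallest (2.631 mol O): C 1.664, H 1.998, O 1.000
Multiply by 3: C 4.99, H 5.99, O 3.00 → C5H6O3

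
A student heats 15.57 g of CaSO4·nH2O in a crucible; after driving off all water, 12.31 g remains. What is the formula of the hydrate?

CaSO4·2H2O

Mass of water lost = 15.57 − 12.31 = 3.26 g → 3.26 / 18.02 = 0.1809 mol H2O
Molar mass of CaSO4 = 136.15 g/mol → mol CaSO4 = 12.31 / 136.15 = 0.09041
n = 0.1809 / 0.09041 = 2.00 ≈ 2 → CaSO4·2H2O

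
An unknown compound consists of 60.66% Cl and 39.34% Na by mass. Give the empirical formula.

ClNa

Assume 100 g: 60.66 g Cl, 39.34 g Na.
n(Cl) = 60.66/35.45 = 1.711, n(Na) = 39.34/22.99 = 1.711
Ratios (÷ 1.711): Cl 1.000, Na 1.000
→ ClNa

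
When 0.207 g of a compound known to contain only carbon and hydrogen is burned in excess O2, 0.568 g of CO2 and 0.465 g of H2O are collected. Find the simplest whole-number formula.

CH4

mol C = 0.568 / 44.01 = 0.01291; mass C = 0.01291 × 12.01 = 0.1550 g
mol H = 2 × (0.465 / 18.02) = 0.05161; mass H = 0.05161 × 1.008 = 0.05202 g
Ratios (÷ 0.01291): C 1.000, H 3.999
≈ 1:4 → CH4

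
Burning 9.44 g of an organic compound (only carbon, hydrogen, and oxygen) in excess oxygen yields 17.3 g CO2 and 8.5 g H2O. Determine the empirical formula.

mol C = 17.3 / 44.01 = 0.3931; mass C = 0.3931 × 12.01 = 4.721 g
mol H = 2 × (8.5 / 18.02) = 0.9434; mass H = 0.9434 × 1.008 = 0.9509 g
mass O = 9.44 − (5.672) = 3.768 g → mol O = 0.2355
Smallest is O at 0.2355 mol; normalising gives C 1.669, H 4.006, O 1.000
Multiply by 3: C 5.01, H 12.02, O 3.00 → C5H12O3

C5H12O3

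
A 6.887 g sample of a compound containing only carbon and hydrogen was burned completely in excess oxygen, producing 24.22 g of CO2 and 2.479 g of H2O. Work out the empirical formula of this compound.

C2H

mol C = 24.22 / 44.01 = 0.5503; mass C = 0.5503 × 12.01 = 6.609 g
mol H = 2 × (2.479 / 18.02) = 0.2751; mass H = 0.2751 × 1.008 = 0.2773 g
Smallest is H at 0.2751 mol; normalising gives C 2.000, H 1.000
Ratio ≈ 2:1, so the empirical formula is C2H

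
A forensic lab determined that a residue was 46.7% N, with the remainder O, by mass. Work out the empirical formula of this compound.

Assume 100 g: 46.7 g N, 53.3 g O.
Moles — N: 46.7 / 14.01 = 3.333 mol; O: 53.3 / 16.00 = 3.331 mol
Smallest is O at 3.331 mol; normalising gives N 1.001, O 1.000
≈ 1:1 → NO

NO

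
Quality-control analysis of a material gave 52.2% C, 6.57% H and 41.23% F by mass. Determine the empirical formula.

C2H3F

Assume 100 g: 52.2 g C, 6.57 g H, 41.23 g F.
n(C) = 52.2/12.01 = 4.346, n(H) = 6.57/1.008 = 6.518, n(F) = 41.23/19.00 = 2.17
Smallest is F at 2.17 mol; normalising gives C 2.003, H 3.004, F 1.000
→ C2H3F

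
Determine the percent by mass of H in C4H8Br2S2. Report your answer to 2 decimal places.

2.88%

Molar mass = 4(12.01) + 8(1.008) + 2(79.90) + 2(32.07) = 280.044 g/mol
Mass of H per mole = 8 × 1.008 = 8.064 g
% H = 8.064 / 280.044 × 100 = 2.88%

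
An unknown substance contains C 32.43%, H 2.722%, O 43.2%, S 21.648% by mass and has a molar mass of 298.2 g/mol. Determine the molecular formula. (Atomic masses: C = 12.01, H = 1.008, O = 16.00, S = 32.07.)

Assume 100 g: 32.43 g C, 2.722 g H, 43.2 g O, 21.648 g S.
Moles — C: 32.43 / 12.01 = 2.7 mol; H: 2.722 / 1.008 = 2.7 mol; O: 43.2 / 16.00 = 2.7 mol; S: 21.648 / 32.07 = 0.675 mol
Smallest is S at 0.675 mol; normalising gives C 4.000, H 4.000, O 4.000, S 1.000
Ratio ≈ 4:4:4:1, so the empirical formula is C4H4O4S
Empirical-formula mass = 148.14 g/mol
n = 298.2 / 148.14 = 2.01 ≈ 2
Molecular formula = (C4H4O4S)×2 = C8H8O8S2

C8H8O8S2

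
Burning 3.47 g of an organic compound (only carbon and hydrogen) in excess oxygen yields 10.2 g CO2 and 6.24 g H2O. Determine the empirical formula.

mol C = 10.2 / 44.01 = 0.2318; mass C = 0.2318 × 12.01 = 2.784 g
mol H = 2 × (6.24 / 18.02) = 0.6926; mass H = 0.6926 × 1.008 = 0.6981 g
Ratios (÷ 0.2318): C 1.000, H 2.988
Ratio ≈ 1:3, so the empirical formula is CH3

CH3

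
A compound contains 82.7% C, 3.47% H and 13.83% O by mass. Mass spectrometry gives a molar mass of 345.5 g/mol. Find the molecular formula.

Assume 100 g: 82.7 g C, 3.47 g H, 13.83 g O.
Moles — C: 82.7 / 12.01 = 6.886 mol; H: 3.47 / 1.008 = 3.442 mol; O: 13.83 / 16.00 = 0.8644 mol
Divide by the smallest (0.8644 mol O): C 7.966, H 3.983, O 1.000
→ C8H4O
Empirical-formula mass = 116.11 g/mol
n = 345.5 / 116.11 = 2.98 ≈ 3
Molecular formula = (C8H4O)×3 = C24H12O3

C24H12O3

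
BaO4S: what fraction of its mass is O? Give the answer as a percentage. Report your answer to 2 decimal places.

27.42%

Molar mass = 1(137.33) + 4(16.00) + 1(32.07) = 233.400 g/mol
Mass of O per mole = 4 × 16.00 = 64.000 g
% O = 64.000 / 233.400 × 100 = 27.42%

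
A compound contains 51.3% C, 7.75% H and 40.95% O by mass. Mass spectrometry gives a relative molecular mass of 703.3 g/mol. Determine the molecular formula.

Assume 100 g: 51.3 g C, 7.75 g H, 40.95 g O.
n(C) = 51.3/12.01 = 4.271, n(H) = 7.75/1.008 = 7.688, n(O) = 40.95/16.00 = 2.559
Smallest is O at 2.559 mol; normalising gives C 1.669, H 3.004, O 1.000
Multiply by 3: C 5.01, H 9.01, O 3.00 → C5H9O3
Empirical-formula mass = 117.12 g/mol
n = 703.3 / 117.12 = 6.00 ≈ 6
Molecular formula = (C5H9O3)×6 = C30H54O18

C30H54O18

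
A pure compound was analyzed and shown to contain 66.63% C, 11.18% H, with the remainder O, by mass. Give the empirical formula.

Assume 100 g: 66.63 g C, 11.18 g H, 22.19 g O.
Moles — C: 66.63 / 12.01 = 5.548 mol; H: 11.18 / 1.008 = 11.09 mol; O: 22.19 / 16.00 = 1.387 mol
Smallest is O at 1.387 mol; normalising gives C 4.000, H 7.997, O 1.000
Ratio ≈ 4:8:1, so the empirical formula is C4H8O

C4H8O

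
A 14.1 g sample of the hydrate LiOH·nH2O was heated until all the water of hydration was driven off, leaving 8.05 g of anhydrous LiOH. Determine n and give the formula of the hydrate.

LiOH·H2O

Mass of water lost = 14.1 − 8.05 = 6.05 g → 6.05 / 18.02 = 0.3357 mol H2O
Molar mass of LiOH = 23.95 g/mol → mol LiOH = 8.05 / 23.95 = 0.3361
n = 0.3357 / 0.3361 = 1.00 ≈ 1 → LiOH·H2O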